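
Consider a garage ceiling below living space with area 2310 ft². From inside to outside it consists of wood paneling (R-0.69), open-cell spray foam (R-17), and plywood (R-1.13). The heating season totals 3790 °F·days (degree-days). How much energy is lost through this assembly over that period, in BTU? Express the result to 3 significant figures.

11200000 BTU

R_total = 0.69 + 17 + 1.13 = 18.82 ft²·°F·h/BTU
E = A × HDD × 24 / R = 2310 × 3790 × 24 / 18.82 = 11160000 BTU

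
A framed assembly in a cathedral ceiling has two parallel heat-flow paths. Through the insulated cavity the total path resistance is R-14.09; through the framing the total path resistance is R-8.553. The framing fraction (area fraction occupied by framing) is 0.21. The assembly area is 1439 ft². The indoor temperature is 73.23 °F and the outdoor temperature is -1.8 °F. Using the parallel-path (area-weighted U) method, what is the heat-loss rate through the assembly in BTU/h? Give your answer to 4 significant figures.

8704 BTU/h

U_eff = 0.79/14.09 + 0.21/8.553 = 0.056068 + 0.024553 = 0.080621
R_eff = 1/U_eff = 12.404 ft²·°F·h/BTU
Q = 1439 × (73.23 − (-1.8)) / 12.404 = 8704.5 BTU/h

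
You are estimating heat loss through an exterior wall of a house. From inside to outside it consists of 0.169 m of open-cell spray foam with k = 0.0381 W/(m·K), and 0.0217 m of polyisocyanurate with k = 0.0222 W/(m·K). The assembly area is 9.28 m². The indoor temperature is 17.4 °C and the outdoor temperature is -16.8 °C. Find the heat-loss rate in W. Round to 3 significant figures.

0.169/0.0381 = 4.436
0.0217/0.0222 = 0.9775
R_total = 4.436 + 0.9775 = 5.413 m²·K/W
Q = A·ΔT/R = 9.28 × (17.4 − (-16.8)) / 5.413 = 58.63 W

58.6 W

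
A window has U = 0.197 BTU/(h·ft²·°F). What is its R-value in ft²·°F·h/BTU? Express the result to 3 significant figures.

5.08 ft²·°F·h/BTU

R = 1/U = 1/0.197 = 5.076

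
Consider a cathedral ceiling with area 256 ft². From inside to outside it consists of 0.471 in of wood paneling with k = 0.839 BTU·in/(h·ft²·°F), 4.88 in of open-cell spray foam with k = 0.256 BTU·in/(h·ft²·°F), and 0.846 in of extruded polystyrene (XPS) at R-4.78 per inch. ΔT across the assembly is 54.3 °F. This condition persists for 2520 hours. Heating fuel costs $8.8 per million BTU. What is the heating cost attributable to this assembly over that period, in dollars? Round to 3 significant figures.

13.0 dollars

0.471/0.839 = 0.5614
4.88/0.256 = 19.06
0.846 × 4.78 = 4.044
R_total = 0.5614 + 19.06 + 4.044 = 23.67 ft²·°F·h/BTU
Q = 256 × 54.3 / 23.67 = 587.3 BTU/h
E = 587.3 × 2520 = 1480000 BTU
Cost = 1480000/10⁶ × 8.8 = $13.02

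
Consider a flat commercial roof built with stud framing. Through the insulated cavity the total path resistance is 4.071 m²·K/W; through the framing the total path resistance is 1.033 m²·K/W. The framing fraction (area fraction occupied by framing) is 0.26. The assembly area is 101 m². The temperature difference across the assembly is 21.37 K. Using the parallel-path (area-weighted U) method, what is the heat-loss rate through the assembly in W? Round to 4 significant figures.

U_eff = 0.74/4.071 + 0.26/1.033 = 0.18177 + 0.25169 = 0.43347
R_eff = 1/U_eff = 2.307 m²·K/W
Q = 101 × 21.37 / 2.307 = 935.58 W

935.6 W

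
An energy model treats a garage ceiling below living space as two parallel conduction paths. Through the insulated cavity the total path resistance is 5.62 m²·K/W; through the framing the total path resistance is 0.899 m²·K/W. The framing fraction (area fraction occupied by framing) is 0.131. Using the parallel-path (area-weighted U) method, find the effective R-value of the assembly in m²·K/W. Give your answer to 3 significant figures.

3.33 m²·K/W

U_eff = 0.869/5.62 + 0.131/0.899 = 0.1546 + 0.1457 = 0.3003
R_eff = 1/U_eff = 3.33 m²·K/W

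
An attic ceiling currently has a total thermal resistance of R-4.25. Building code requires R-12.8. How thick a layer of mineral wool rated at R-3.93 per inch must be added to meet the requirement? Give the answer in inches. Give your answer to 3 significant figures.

2.18 in

ΔR = 12.8 − 4.25 = 8.55 ft²·°F·h/BTU
L = ΔR / (R/in) = 8.55/3.93 = 2.176 in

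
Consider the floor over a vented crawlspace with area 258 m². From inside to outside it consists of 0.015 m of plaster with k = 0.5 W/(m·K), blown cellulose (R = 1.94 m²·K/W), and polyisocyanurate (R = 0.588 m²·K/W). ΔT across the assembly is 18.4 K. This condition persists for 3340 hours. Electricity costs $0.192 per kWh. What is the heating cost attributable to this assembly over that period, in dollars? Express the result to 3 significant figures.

0.015/0.5 = 0.03
R_total = 0.03 + 1.94 + 0.588 = 2.558 m²·K/W
Q = 258 × 18.4 / 2.558 = 1856 W
E = 1856 W × 3340 h / 1000 = 6198 kWh
Cost = 6198 × 0.192 = $1190

1190 dollars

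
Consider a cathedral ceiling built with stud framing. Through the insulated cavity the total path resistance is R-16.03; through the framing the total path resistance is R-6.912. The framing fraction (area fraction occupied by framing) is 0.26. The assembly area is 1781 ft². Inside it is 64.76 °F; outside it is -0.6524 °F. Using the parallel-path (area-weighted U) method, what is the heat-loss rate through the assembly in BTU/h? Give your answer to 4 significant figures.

U_eff = 0.74/16.03 + 0.26/6.912 = 0.046163 + 0.037616 = 0.083779
R_eff = 1/U_eff = 11.936 ft²·°F·h/BTU
Q = 1781 × (64.76 − (-0.6524)) / 11.936 = 9760.2 BTU/h

9760 BTU/h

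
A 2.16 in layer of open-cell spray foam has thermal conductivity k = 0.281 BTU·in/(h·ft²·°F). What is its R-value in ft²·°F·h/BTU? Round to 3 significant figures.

7.69 ft²·°F·h/BTU

R = L/k = 2.16/0.281 = 7.687 ft²·°F·h/BTU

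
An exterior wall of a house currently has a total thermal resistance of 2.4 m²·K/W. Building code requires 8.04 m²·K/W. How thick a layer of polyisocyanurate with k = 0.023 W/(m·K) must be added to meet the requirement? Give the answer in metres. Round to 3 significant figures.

0.130 m

ΔR = 8.04 − 2.4 = 5.64 m²·K/W
L = ΔR × k = 5.64 × 0.023 = 0.1297 m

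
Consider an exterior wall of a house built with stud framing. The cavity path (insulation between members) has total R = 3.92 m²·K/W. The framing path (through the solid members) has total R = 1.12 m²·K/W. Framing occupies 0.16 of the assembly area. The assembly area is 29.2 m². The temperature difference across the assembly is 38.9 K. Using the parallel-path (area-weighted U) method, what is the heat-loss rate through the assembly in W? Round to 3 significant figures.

U_eff = 0.84/3.92 + 0.16/1.12 = 0.2143 + 0.1429 = 0.3571
R_eff = 1/U_eff = 2.8 m²·K/W
Q = 29.2 × 38.9 / 2.8 = 405.7 W

406 W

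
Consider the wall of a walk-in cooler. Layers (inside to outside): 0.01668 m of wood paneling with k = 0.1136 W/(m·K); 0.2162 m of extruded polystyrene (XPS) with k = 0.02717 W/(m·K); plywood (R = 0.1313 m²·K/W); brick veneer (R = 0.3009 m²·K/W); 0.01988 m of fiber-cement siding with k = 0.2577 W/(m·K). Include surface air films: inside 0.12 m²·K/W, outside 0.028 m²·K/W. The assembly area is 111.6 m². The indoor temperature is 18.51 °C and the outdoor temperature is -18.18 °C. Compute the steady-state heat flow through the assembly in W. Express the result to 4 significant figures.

467.3 W

0.01668/0.1136 = 0.14683
0.2162/0.02717 = 7.9573
0.01988/0.2577 = 0.077144
R_total = 0.12 + 0.14683 + 7.9573 + 0.1313 + 0.3009 + 0.077144 + 0.028 = 8.7615 m²·K/W
Q = A·ΔT/R = 111.6 × (18.51 − (-18.18)) / 8.7615 = 467.34 W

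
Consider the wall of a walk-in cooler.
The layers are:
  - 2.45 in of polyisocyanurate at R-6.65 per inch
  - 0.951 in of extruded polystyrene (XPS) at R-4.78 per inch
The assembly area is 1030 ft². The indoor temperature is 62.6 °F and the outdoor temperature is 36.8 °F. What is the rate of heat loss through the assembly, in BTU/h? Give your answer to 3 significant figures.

2.45 × 6.65 = 16.29
0.951 × 4.78 = 4.546
R_total = 16.29 + 4.546 = 20.84 ft²·°F·h/BTU
Q = A·ΔT/R = 1030 × (62.6 − 36.8) / 20.84 = 1275 BTU/h

1280 BTU/h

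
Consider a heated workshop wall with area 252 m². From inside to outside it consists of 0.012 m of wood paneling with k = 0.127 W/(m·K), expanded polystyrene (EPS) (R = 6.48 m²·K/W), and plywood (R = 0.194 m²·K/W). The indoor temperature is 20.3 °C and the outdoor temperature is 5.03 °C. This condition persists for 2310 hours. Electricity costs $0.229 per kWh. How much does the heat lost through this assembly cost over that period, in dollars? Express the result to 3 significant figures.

301 dollars

0.012/0.127 = 0.09449
R_total = 0.09449 + 6.48 + 0.194 = 6.768 m²·K/W
Q = 252 × (20.3 − 5.03) / 6.768 = 568.5 W
E = 568.5 W × 2310 h / 1000 = 1313 kWh
Cost = 1313 × 0.229 = $300.7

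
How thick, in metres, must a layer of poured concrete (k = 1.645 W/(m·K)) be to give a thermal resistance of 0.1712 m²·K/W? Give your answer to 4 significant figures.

0.2816 m

L = R·k = 0.1712 × 1.645 = 0.28162 m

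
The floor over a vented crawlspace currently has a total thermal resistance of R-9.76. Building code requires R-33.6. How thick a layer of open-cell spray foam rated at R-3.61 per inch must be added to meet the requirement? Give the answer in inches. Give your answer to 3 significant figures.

6.60 in

ΔR = 33.6 − 9.76 = 23.84 ft²·°F·h/BTU
L = ΔR / (R/in) = 23.84/3.61 = 6.604 in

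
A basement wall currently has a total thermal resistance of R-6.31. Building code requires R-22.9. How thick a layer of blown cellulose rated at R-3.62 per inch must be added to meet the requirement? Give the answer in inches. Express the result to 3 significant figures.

ΔR = 22.9 − 6.31 = 16.59 ft²·°F·h/BTU
L = ΔR / (R/in) = 16.59/3.62 = 4.583 in

4.58 in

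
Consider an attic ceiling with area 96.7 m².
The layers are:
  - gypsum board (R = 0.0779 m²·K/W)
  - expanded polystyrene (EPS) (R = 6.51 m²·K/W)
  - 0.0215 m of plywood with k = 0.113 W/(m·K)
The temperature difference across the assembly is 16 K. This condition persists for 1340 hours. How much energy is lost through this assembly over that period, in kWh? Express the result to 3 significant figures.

0.0215/0.113 = 0.1903
R_total = 0.0779 + 6.51 + 0.1903 = 6.778 m²·K/W
Q = 96.7 × 16 / 6.778 = 228.3 W
E = 228.3 W × 1340 h / 1000 = 305.9 kWh

306 kWh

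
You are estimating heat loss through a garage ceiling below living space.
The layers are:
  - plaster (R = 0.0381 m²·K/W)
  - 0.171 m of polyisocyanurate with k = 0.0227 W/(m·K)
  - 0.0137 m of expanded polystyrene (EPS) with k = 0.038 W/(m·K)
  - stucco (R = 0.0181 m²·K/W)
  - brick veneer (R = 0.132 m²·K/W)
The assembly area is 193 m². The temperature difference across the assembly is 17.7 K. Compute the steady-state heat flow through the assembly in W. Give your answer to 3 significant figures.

0.171/0.0227 = 7.533
0.0137/0.038 = 0.3605
R_total = 0.0381 + 7.533 + 0.3605 + 0.0181 + 0.132 = 8.082 m²·K/W
Q = A·ΔT/R = 193 × 17.7 / 8.082 = 422.7 W

423 W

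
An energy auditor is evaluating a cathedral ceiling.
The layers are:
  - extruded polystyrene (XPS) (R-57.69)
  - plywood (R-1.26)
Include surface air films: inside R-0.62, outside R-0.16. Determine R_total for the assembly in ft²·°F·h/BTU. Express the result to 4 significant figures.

R_total = 0.62 + 57.69 + 1.26 + 0.16 = 59.73 ft²·°F·h/BTU

59.73 ft²·°F·h/BTU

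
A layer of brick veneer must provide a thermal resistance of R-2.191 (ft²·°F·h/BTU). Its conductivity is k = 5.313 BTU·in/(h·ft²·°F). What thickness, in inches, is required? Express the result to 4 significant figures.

L = R × k = 2.191 × 5.313 = 11.641 in

11.64 in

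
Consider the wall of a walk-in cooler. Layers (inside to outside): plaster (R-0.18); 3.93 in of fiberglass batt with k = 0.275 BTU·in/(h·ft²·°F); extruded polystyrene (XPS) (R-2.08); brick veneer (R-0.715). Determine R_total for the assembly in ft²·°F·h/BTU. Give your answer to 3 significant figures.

17.3 ft²·°F·h/BTU

3.93/0.275 = 14.29
R_total = 0.18 + 14.29 + 2.08 + 0.715 = 17.27 ft²·°F·h/BTU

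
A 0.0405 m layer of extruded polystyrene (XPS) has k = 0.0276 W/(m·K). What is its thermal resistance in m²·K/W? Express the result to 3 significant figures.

R = L/k = 0.0405/0.0276 = 1.467 m²·K/W

1.47 m²·K/W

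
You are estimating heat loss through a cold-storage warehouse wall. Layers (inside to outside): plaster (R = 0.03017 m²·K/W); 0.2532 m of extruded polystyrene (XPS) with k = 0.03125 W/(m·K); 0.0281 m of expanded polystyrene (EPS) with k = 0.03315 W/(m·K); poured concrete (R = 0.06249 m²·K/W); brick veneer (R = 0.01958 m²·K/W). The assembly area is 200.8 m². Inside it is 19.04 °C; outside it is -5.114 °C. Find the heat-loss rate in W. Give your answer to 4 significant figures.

535.2 W

0.2532/0.03125 = 8.1024
0.0281/0.03315 = 0.84766
R_total = 0.03017 + 8.1024 + 0.84766 + 0.06249 + 0.01958 = 9.0623 m²·K/W
Q = A·ΔT/R = 200.8 × (19.04 − (-5.114)) / 9.0623 = 535.2 W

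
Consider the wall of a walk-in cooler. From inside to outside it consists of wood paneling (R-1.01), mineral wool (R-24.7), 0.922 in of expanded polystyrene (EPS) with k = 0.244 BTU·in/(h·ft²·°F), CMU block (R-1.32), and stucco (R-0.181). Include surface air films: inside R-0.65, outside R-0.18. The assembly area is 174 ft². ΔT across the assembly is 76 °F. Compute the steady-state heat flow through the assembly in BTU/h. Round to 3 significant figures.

416 BTU/h

0.922/0.244 = 3.779
R_total = 0.65 + 1.01 + 24.7 + 3.779 + 1.32 + 0.181 + 0.18 = 31.82 ft²·°F·h/BTU
Q = A·ΔT/R = 174 × 76 / 31.82 = 415.6 BTU/h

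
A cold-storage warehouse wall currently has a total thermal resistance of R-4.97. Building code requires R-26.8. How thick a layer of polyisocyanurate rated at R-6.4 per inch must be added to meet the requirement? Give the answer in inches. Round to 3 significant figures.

ΔR = 26.8 − 4.97 = 21.83 ft²·°F·h/BTU
L = ΔR / (R/in) = 21.83/6.4 = 3.411 in

3.41 in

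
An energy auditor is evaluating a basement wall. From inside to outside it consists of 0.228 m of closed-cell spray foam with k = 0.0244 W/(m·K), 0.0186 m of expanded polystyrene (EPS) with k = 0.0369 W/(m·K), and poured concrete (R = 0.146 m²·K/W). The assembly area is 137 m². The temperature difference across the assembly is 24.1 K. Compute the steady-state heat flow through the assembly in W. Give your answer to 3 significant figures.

330 W

0.228/0.0244 = 9.344
0.0186/0.0369 = 0.5041
R_total = 9.344 + 0.5041 + 0.146 = 9.994 m²·K/W
Q = A·ΔT/R = 137 × 24.1 / 9.994 = 330.4 W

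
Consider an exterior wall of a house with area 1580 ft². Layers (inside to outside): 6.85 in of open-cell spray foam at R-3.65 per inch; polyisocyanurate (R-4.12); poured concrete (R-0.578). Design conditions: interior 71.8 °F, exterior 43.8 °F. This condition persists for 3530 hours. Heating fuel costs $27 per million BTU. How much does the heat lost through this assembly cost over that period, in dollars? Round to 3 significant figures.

142 dollars

6.85 × 3.65 = 25
R_total = 25 + 4.12 + 0.578 = 29.7 ft²·°F·h/BTU
Q = 1580 × (71.8 − 43.8) / 29.7 = 1490 BTU/h
E = 1490 × 3530 = 5258000 BTU
Cost = 5258000/10⁶ × 27 = $142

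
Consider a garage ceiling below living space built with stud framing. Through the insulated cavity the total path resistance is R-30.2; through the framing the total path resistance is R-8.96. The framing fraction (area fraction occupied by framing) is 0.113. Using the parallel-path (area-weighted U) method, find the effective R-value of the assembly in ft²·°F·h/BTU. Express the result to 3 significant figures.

U_eff = 0.887/30.2 + 0.113/8.96 = 0.02937 + 0.01261 = 0.04198
R_eff = 1/U_eff = 23.82 ft²·°F·h/BTU

23.8 ft²·°F·h/BTU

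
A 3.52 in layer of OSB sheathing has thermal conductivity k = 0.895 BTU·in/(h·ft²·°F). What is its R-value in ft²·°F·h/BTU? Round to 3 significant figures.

R = L/k = 3.52/0.895 = 3.933 ft²·°F·h/BTU

3.93 ft²·°F·h/BTU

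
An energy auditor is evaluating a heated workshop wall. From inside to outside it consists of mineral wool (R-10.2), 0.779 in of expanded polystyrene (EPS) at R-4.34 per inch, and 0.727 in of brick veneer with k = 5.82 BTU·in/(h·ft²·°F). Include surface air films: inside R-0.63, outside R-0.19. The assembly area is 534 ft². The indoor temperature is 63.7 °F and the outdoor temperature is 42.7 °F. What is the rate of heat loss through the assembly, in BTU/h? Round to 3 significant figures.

772 BTU/h

0.779 × 4.34 = 3.381
0.727/5.82 = 0.1249
R_total = 0.63 + 10.2 + 3.381 + 0.1249 + 0.19 = 14.53 ft²·°F·h/BTU
Q = A·ΔT/R = 534 × (63.7 − 42.7) / 14.53 = 772 BTU/h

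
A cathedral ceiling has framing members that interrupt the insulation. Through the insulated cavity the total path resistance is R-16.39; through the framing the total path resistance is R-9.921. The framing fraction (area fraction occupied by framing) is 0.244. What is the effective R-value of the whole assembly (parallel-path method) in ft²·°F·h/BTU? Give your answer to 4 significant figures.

14.14 ft²·°F·h/BTU

U_eff = 0.756/16.39 + 0.244/9.921 = 0.046126 + 0.024594 = 0.07072
R_eff = 1/U_eff = 14.14 ft²·°F·h/BTU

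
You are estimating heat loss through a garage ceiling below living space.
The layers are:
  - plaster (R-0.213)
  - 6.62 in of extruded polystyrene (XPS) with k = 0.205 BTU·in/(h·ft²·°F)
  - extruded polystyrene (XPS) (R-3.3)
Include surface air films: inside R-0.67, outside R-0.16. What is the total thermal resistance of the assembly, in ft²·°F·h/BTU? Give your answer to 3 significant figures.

36.6 ft²·°F·h/BTU

6.62/0.205 = 32.29
R_total = 0.67 + 0.213 + 32.29 + 3.3 + 0.16 = 36.64 ft²·°F·h/BTU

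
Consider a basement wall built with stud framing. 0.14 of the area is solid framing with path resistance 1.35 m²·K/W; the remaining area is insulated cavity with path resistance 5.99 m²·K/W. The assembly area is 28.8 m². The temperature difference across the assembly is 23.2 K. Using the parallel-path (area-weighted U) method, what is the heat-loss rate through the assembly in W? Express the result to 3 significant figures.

165 W

U_eff = 0.86/5.99 + 0.14/1.35 = 0.1436 + 0.1037 = 0.2473
R_eff = 1/U_eff = 4.044 m²·K/W
Q = 28.8 × 23.2 / 4.044 = 165.2 W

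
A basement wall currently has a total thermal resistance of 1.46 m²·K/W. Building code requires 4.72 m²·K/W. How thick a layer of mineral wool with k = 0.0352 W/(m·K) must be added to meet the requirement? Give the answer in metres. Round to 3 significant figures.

0.115 m

ΔR = 4.72 − 1.46 = 3.26 m²·K/W
L = ΔR × k = 3.26 × 0.0352 = 0.1148 m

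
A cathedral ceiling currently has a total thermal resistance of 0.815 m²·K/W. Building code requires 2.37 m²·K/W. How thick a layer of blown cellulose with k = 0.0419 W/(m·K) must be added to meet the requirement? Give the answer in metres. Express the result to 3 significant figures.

ΔR = 2.37 − 0.815 = 1.555 m²·K/W
L = ΔR × k = 1.555 × 0.0419 = 0.06515 m

0.0652 m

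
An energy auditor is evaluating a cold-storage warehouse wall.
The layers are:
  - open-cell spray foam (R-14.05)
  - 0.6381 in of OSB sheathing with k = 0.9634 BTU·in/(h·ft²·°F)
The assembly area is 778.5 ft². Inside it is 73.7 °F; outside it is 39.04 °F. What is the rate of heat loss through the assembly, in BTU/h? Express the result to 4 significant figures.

1834 BTU/h

0.6381/0.9634 = 0.66234
R_total = 14.05 + 0.66234 = 14.712 ft²·°F·h/BTU
Q = A·ΔT/R = 778.5 × (73.7 − 39.04) / 14.712 = 1834 BTU/h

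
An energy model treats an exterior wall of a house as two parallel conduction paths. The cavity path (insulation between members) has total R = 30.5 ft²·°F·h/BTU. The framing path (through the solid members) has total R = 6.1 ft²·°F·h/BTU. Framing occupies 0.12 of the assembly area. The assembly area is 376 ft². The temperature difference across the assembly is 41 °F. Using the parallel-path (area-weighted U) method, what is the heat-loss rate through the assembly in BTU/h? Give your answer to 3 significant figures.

748 BTU/h

U_eff = 0.88/30.5 + 0.12/6.1 = 0.02885 + 0.01967 = 0.04852
R_eff = 1/U_eff = 20.61 ft²·°F·h/BTU
Q = 376 × 41 / 20.61 = 748.1 BTU/h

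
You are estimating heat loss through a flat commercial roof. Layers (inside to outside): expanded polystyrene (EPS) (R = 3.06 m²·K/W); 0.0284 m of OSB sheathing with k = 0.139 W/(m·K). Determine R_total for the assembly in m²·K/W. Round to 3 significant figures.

0.0284/0.139 = 0.2043
R_total = 3.06 + 0.2043 = 3.264 m²·K/W

3.26 m²·K/W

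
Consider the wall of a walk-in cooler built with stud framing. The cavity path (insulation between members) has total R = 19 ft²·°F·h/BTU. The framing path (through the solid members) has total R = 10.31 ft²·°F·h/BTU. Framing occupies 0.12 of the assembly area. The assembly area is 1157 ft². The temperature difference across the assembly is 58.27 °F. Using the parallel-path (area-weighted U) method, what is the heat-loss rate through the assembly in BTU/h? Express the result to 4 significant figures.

3907 BTU/h

U_eff = 0.88/19 + 0.12/10.31 = 0.046316 + 0.011639 = 0.057955
R_eff = 1/U_eff = 17.255 ft²·°F·h/BTU
Q = 1157 × 58.27 / 17.255 = 3907.2 BTU/h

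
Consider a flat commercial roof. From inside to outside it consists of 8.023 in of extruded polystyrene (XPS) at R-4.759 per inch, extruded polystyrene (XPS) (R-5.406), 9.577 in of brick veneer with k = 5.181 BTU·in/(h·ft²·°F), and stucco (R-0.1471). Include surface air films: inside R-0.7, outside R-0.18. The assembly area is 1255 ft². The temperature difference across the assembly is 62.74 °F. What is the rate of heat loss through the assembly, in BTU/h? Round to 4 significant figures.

8.023 × 4.759 = 38.181
9.577/5.181 = 1.8485
R_total = 0.7 + 38.181 + 5.406 + 1.8485 + 0.1471 + 0.18 = 46.463 ft²·°F·h/BTU
Q = A·ΔT/R = 1255 × 62.74 / 46.463 = 1694.7 BTU/h

1695 BTU/h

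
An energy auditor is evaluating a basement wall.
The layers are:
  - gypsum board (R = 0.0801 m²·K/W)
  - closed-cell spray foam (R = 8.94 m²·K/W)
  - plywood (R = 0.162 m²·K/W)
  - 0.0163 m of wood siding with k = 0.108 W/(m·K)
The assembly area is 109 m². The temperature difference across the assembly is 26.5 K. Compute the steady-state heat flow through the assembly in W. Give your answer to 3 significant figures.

0.0163/0.108 = 0.1509
R_total = 0.0801 + 8.94 + 0.162 + 0.1509 = 9.333 m²·K/W
Q = A·ΔT/R = 109 × 26.5 / 9.333 = 309.5 W

309 W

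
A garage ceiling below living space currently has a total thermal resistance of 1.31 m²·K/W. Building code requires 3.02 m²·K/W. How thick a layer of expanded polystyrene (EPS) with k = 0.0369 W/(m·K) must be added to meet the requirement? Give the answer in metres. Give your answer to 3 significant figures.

ΔR = 3.02 − 1.31 = 1.71 m²·K/W
L = ΔR × k = 1.71 × 0.0369 = 0.0631 m

0.0631 m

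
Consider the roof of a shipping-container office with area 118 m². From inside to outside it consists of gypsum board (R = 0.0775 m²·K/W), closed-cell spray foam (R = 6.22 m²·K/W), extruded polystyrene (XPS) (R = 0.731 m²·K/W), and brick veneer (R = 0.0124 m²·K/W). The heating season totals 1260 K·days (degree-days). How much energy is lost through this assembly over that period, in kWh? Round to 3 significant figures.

507 kWh

R_total = 0.0775 + 6.22 + 0.731 + 0.0124 = 7.041 m²·K/W
E = A × HDD × 24 / R / 1000 = 118 × 1260 × 24 / 7.041 / 1000 = 506.8 kWh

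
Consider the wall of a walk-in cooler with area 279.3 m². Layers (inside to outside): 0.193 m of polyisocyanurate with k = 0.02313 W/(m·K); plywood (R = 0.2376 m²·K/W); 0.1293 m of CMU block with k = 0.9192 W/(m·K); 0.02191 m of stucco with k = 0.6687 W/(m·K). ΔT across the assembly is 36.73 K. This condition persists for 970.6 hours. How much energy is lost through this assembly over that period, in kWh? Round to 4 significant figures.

0.193/0.02313 = 8.3441
0.1293/0.9192 = 0.14067
0.02191/0.6687 = 0.032765
R_total = 8.3441 + 0.2376 + 0.14067 + 0.032765 = 8.7552 m²·K/W
Q = 279.3 × 36.73 / 8.7552 = 1171.7 W
E = 1171.7 W × 970.6 h / 1000 = 1137.3 kWh

1137 kWh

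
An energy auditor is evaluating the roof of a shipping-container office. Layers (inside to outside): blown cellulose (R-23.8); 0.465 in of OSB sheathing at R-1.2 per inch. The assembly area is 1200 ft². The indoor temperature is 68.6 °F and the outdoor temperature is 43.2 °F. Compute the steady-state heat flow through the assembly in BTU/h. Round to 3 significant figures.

1250 BTU/h

0.465 × 1.2 = 0.558
R_total = 23.8 + 0.558 = 24.36 ft²·°F·h/BTU
Q = A·ΔT/R = 1200 × (68.6 − 43.2) / 24.36 = 1251 BTU/h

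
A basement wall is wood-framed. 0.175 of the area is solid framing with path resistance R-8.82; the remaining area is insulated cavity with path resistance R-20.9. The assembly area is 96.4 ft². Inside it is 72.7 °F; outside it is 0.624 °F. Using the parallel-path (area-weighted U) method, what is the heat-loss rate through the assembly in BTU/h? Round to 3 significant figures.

U_eff = 0.825/20.9 + 0.175/8.82 = 0.03947 + 0.01984 = 0.05931
R_eff = 1/U_eff = 16.86 ft²·°F·h/BTU
Q = 96.4 × (72.7 − 0.624) / 16.86 = 412.1 BTU/h

412 BTU/h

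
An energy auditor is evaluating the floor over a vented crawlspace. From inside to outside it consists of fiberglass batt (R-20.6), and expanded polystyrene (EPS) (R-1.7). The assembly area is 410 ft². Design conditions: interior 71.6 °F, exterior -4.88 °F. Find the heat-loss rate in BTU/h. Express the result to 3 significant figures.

1410 BTU/h

R_total = 20.6 + 1.7 = 22.3 ft²·°F·h/BTU
Q = A·ΔT/R = 410 × (71.6 − (-4.88)) / 22.3 = 1406 BTU/h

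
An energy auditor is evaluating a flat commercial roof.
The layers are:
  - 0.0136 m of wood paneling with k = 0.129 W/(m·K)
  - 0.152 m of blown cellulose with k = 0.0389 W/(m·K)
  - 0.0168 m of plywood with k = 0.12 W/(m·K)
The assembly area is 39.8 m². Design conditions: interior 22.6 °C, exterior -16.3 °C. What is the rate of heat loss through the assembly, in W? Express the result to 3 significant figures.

0.0136/0.129 = 0.1054
0.152/0.0389 = 3.907
0.0168/0.12 = 0.14
R_total = 0.1054 + 3.907 + 0.14 = 4.153 m²·K/W
Q = A·ΔT/R = 39.8 × (22.6 − (-16.3)) / 4.153 = 372.8 W

373 W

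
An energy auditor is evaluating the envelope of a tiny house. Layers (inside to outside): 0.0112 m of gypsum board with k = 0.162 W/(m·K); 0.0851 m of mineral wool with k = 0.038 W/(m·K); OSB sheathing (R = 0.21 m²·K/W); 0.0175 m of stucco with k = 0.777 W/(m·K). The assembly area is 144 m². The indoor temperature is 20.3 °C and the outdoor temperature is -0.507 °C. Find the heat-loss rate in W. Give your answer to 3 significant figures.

1180 W

0.0112/0.162 = 0.06914
0.0851/0.038 = 2.239
0.0175/0.777 = 0.02252
R_total = 0.06914 + 2.239 + 0.21 + 0.02252 = 2.541 m²·K/W
Q = A·ΔT/R = 144 × (20.3 − (-0.507)) / 2.541 = 1179 W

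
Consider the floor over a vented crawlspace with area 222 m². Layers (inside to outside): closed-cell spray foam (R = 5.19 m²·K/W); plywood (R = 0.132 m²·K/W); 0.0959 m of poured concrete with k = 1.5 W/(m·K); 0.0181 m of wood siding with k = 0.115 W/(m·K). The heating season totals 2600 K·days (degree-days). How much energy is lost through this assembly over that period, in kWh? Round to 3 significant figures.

0.0959/1.5 = 0.06393
0.0181/0.115 = 0.1574
R_total = 5.19 + 0.132 + 0.06393 + 0.1574 = 5.543 m²·K/W
E = A × HDD × 24 / R / 1000 = 222 × 2600 × 24 / 5.543 / 1000 = 2499 kWh

2500 kWh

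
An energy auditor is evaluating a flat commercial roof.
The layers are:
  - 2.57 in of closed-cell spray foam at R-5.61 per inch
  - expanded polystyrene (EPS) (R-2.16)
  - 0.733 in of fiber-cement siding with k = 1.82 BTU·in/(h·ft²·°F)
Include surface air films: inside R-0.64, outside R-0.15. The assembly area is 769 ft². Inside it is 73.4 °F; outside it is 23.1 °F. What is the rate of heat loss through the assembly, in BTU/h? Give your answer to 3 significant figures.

2180 BTU/h

2.57 × 5.61 = 14.42
0.733/1.82 = 0.4027
R_total = 0.64 + 14.42 + 2.16 + 0.4027 + 0.15 = 17.77 ft²·°F·h/BTU
Q = A·ΔT/R = 769 × (73.4 − 23.1) / 17.77 = 2177 BTU/h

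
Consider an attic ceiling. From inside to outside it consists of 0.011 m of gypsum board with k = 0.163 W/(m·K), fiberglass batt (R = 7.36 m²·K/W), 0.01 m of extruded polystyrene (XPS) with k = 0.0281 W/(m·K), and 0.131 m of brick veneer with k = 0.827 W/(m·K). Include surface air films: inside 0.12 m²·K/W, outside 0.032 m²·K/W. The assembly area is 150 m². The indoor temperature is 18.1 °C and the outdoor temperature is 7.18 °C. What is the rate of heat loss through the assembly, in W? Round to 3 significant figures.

202 W

0.011/0.163 = 0.06748
0.01/0.0281 = 0.3559
0.131/0.827 = 0.1584
R_total = 0.12 + 0.06748 + 7.36 + 0.3559 + 0.1584 + 0.032 = 8.094 m²·K/W
Q = A·ΔT/R = 150 × (18.1 − 7.18) / 8.094 = 202.4 W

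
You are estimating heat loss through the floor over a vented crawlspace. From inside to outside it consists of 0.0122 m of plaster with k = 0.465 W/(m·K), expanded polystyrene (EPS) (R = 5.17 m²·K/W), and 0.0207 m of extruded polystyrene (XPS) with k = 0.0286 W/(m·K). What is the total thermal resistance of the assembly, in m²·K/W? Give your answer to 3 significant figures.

0.0122/0.465 = 0.02624
0.0207/0.0286 = 0.7238
R_total = 0.02624 + 5.17 + 0.7238 = 5.92 m²·K/W

5.92 m²·K/W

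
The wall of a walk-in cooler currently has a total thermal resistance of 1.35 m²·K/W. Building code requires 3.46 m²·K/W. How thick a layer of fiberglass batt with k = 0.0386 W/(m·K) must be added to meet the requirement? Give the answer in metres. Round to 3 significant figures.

ΔR = 3.46 − 1.35 = 2.11 m²·K/W
L = ΔR × k = 2.11 × 0.0386 = 0.08145 m

0.0814 m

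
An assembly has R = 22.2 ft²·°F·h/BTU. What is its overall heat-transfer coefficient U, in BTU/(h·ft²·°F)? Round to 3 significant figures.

0.0450 BTU/(h·ft²·°F)

U = 1/R = 1/22.2 = 0.04505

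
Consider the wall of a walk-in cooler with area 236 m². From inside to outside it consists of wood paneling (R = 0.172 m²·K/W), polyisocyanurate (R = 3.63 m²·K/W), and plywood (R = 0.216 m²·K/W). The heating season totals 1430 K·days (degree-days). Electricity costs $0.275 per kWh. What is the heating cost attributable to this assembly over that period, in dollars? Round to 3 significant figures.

R_total = 0.172 + 3.63 + 0.216 = 4.018 m²·K/W
E = A × HDD × 24 / R / 1000 = 236 × 1430 × 24 / 4.018 / 1000 = 2016 kWh
Cost = 2016 × 0.275 = $554.3

554 dollars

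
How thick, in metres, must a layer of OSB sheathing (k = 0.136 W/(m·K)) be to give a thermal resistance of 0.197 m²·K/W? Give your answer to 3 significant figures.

L = R·k = 0.197 × 0.136 = 0.02679 m

0.0268 m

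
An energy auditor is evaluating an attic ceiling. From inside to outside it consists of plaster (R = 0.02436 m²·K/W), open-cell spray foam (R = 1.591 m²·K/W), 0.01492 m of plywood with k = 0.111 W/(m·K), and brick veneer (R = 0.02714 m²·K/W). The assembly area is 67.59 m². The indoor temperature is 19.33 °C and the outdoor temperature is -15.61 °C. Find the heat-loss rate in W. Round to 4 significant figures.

0.01492/0.111 = 0.13441
R_total = 0.02436 + 1.591 + 0.13441 + 0.02714 = 1.7769 m²·K/W
Q = A·ΔT/R = 67.59 × (19.33 − (-15.61)) / 1.7769 = 1329 W

1329 W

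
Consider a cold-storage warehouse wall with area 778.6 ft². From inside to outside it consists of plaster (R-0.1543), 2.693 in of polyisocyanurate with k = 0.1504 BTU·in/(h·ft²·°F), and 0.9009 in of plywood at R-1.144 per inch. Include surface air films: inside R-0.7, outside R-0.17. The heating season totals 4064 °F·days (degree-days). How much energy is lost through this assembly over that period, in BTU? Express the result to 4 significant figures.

2.693/0.1504 = 17.906
0.9009 × 1.144 = 1.0306
R_total = 0.7 + 0.1543 + 17.906 + 1.0306 + 0.17 = 19.961 ft²·°F·h/BTU
E = A × HDD × 24 / R = 778.6 × 4064 × 24 / 19.961 = 3804600 BTU

3805000 BTU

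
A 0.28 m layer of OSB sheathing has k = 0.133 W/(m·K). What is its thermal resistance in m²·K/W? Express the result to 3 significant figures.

R = L/k = 0.28/0.133 = 2.105 m²·K/W

2.11 m²·K/W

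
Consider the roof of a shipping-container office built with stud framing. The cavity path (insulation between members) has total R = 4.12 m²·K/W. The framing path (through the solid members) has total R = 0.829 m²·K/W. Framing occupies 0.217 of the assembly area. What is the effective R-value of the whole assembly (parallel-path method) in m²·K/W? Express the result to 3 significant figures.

U_eff = 0.783/4.12 + 0.217/0.829 = 0.19 + 0.2618 = 0.4518
R_eff = 1/U_eff = 2.213 m²·K/W

2.21 m²·K/W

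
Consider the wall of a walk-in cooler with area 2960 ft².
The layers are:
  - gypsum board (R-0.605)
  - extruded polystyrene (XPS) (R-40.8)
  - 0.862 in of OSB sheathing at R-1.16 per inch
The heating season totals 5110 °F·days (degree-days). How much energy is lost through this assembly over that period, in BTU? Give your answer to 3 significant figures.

0.862 × 1.16 = 0.9999
R_total = 0.605 + 40.8 + 0.9999 = 42.4 ft²·°F·h/BTU
E = A × HDD × 24 / R = 2960 × 5110 × 24 / 42.4 = 8561000 BTU

8560000 BTU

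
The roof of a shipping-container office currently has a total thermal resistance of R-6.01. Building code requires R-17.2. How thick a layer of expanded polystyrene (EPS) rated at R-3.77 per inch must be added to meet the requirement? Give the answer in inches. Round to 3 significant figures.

ΔR = 17.2 − 6.01 = 11.19 ft²·°F·h/BTU
L = ΔR / (R/in) = 11.19/3.77 = 2.968 in

2.97 in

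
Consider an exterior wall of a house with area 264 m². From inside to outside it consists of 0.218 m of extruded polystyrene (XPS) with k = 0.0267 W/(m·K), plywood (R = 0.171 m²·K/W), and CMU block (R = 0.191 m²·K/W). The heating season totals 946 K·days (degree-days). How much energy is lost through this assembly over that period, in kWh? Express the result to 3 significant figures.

703 kWh

0.218/0.0267 = 8.165
R_total = 8.165 + 0.171 + 0.191 = 8.527 m²·K/W
E = A × HDD × 24 / R / 1000 = 264 × 946 × 24 / 8.527 / 1000 = 702.9 kWh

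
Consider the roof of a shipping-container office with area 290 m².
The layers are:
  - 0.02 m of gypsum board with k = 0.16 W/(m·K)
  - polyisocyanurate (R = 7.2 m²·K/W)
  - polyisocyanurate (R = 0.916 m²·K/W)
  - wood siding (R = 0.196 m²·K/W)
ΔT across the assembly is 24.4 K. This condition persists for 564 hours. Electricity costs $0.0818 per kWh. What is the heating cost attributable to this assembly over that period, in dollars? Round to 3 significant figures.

0.02/0.16 = 0.125
R_total = 0.125 + 7.2 + 0.916 + 0.196 = 8.437 m²·K/W
Q = 290 × 24.4 / 8.437 = 838.7 W
E = 838.7 W × 564 h / 1000 = 473 kWh
Cost = 473 × 0.0818 = $38.69

38.7 dollars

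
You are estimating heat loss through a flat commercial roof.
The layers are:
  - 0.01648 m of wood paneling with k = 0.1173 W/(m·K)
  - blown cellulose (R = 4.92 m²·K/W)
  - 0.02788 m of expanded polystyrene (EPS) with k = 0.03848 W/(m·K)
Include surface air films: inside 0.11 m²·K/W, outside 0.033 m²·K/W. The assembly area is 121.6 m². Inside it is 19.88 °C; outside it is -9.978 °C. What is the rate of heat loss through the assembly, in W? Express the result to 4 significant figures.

612.5 W

0.01648/0.1173 = 0.14049
0.02788/0.03848 = 0.72453
R_total = 0.11 + 0.14049 + 4.92 + 0.72453 + 0.033 = 5.928 m²·K/W
Q = A·ΔT/R = 121.6 × (19.88 − (-9.978)) / 5.928 = 612.47 W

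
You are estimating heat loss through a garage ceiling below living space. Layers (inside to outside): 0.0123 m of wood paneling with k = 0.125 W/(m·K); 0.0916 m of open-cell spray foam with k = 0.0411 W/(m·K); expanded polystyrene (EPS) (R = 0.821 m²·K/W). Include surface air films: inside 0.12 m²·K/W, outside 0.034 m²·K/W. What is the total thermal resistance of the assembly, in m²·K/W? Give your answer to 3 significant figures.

3.30 m²·K/W

0.0123/0.125 = 0.0984
0.0916/0.0411 = 2.229
R_total = 0.12 + 0.0984 + 2.229 + 0.821 + 0.034 = 3.302 m²·K/W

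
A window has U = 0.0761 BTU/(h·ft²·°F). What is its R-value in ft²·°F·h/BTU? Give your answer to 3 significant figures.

R = 1/U = 1/0.0761 = 13.14

13.1 ft²·°F·h/BTU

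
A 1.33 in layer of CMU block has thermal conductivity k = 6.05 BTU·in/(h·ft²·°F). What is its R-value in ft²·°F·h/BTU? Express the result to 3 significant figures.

0.220 ft²·°F·h/BTU

R = L/k = 1.33/6.05 = 0.2198 ft²·°F·h/BTU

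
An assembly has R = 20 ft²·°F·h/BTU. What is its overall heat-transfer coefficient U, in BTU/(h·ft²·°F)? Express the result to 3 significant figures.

0.0500 BTU/(h·ft²·°F)

U = 1/R = 1/20 = 0.05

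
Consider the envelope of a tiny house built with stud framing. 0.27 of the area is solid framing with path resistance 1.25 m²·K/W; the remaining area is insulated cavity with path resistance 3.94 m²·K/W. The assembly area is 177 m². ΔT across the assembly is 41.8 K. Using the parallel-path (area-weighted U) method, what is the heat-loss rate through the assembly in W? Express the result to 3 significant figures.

2970 W

U_eff = 0.73/3.94 + 0.27/1.25 = 0.1853 + 0.216 = 0.4013
R_eff = 1/U_eff = 2.492 m²·K/W
Q = 177 × 41.8 / 2.492 = 2969 W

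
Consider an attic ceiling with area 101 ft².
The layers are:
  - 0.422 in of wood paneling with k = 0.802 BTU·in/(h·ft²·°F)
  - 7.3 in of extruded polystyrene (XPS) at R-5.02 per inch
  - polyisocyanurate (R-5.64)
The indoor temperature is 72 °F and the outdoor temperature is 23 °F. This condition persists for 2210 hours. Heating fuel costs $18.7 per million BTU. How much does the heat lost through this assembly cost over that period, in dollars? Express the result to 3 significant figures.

0.422/0.802 = 0.5262
7.3 × 5.02 = 36.65
R_total = 0.5262 + 36.65 + 5.64 = 42.81 ft²·°F·h/BTU
Q = 101 × (72 − 23) / 42.81 = 115.6 BTU/h
E = 115.6 × 2210 = 255500 BTU
Cost = 255500/10⁶ × 18.7 = $4.777

4.78 dollars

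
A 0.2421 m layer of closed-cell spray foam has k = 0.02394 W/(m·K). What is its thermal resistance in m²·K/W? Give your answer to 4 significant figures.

10.11 m²·K/W

R = L/k = 0.2421/0.02394 = 10.113 m²·K/W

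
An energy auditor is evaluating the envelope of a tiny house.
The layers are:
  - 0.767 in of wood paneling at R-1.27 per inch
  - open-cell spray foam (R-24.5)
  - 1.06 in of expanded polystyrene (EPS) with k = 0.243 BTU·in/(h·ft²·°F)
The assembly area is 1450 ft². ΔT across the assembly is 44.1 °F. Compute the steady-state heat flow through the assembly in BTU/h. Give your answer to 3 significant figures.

0.767 × 1.27 = 0.9741
1.06/0.243 = 4.362
R_total = 0.9741 + 24.5 + 4.362 = 29.84 ft²·°F·h/BTU
Q = A·ΔT/R = 1450 × 44.1 / 29.84 = 2143 BTU/h

2140 BTU/h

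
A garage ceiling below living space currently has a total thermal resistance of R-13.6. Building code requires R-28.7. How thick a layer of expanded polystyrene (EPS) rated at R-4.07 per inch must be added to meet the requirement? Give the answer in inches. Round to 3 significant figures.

3.71 in

ΔR = 28.7 − 13.6 = 15.1 ft²·°F·h/BTU
L = ΔR / (R/in) = 15.1/4.07 = 3.71 in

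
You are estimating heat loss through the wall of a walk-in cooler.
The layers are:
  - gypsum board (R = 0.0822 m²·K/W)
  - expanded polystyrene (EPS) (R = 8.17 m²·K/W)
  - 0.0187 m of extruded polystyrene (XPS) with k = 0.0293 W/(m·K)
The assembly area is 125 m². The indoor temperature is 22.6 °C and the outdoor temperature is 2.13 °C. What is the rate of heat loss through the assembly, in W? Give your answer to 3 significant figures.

0.0187/0.0293 = 0.6382
R_total = 0.0822 + 8.17 + 0.6382 = 8.89 m²·K/W
Q = A·ΔT/R = 125 × (22.6 − 2.13) / 8.89 = 287.8 W

288 W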